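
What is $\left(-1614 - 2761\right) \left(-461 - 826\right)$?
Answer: $5630625$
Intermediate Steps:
$\left(-1614 - 2761\right) \left(-461 - 826\right) = \left(-4375\right) \left(-1287\right) = 5630625$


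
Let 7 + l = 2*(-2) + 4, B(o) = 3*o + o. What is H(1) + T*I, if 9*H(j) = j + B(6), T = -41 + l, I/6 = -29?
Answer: 75193/9 ≈ 8354.8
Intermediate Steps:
B(o) = 4*o
I = -174 (I = 6*(-29) = -174)
l = -7 (l = -7 + (2*(-2) + 4) = -7 + (-4 + 4) = -7 + 0 = -7)
T = -48 (T = -41 - 7 = -48)
H(j) = 8/3 + j/9 (H(j) = (j + 4*6)/9 = (j + 24)/9 = (24 + j)/9 = 8/3 + j/9)
H(1) + T*I = (8/3 + (⅑)*1) - 48*(-174) = (8/3 + ⅑) + 8352 = 25/9 + 8352 = 75193/9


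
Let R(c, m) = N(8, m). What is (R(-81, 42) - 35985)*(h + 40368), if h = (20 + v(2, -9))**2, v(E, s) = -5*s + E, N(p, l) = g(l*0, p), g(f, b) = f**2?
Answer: -1614179145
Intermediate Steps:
N(p, l) = 0 (N(p, l) = (l*0)**2 = 0**2 = 0)
v(E, s) = E - 5*s
R(c, m) = 0
h = 4489 (h = (20 + (2 - 5*(-9)))**2 = (20 + (2 + 45))**2 = (20 + 47)**2 = 67**2 = 4489)
(R(-81, 42) - 35985)*(h + 40368) = (0 - 35985)*(4489 + 40368) = -35985*44857 = -1614179145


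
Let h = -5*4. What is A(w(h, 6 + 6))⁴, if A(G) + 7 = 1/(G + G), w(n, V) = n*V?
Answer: 127606868135041/53084160000 ≈ 2403.9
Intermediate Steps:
h = -20
w(n, V) = V*n
A(G) = -7 + 1/(2*G) (A(G) = -7 + 1/(G + G) = -7 + 1/(2*G))
A(w(h, 6 + 6))⁴ = (-7 + 1/(2*(((6 + 6)*(-20)))))⁴ = (-7 + 1/(2*((12*(-20)))))⁴ = (-7 + (½)/(-240))⁴ = (-7 + (½)*(-1/240))⁴ = (-7 - 1/480)⁴ = (-3361/480)⁴ = 127606868135041/53084160000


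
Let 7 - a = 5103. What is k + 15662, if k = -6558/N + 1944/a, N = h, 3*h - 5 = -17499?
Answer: 87270283066/5571839 ≈ 15663.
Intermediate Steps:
a = -5096 (a = 7 - 1*5103 = 7 - 5103 = -5096)
h = -17494/3 (h = 5/3 + (1/3)*(-17499) = 5/3 - 5833 = -17494/3 ≈ -5831.3)
N = -17494/3 ≈ -5831.3
k = 4140648/5571839 (k = -6558/(-17494/3) + 1944/(-5096) = -6558*(-3/17494) + 1944*(-1/5096) = 9837/8747 - 243/637 = 4140648/5571839 ≈ 0.74314)
k + 15662 = 4140648/5571839 + 15662 = 87270283066/5571839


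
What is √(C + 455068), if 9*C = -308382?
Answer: √3787230/3 ≈ 648.69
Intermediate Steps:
C = -102794/3 (C = (⅑)*(-308382) = -102794/3 ≈ -34265.)
√(C + 455068) = √(-102794/3 + 455068) = √(1262410/3) = √3787230/3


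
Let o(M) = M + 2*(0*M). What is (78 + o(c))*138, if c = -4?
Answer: 10212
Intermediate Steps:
o(M) = M (o(M) = M + 2*0 = M + 0 = M)
(78 + o(c))*138 = (78 - 4)*138 = 74*138 = 10212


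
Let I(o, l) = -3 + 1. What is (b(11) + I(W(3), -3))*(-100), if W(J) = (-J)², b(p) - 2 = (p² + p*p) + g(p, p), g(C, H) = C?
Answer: -25300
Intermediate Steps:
b(p) = 2 + p + 2*p² (b(p) = 2 + ((p² + p*p) + p) = 2 + ((p² + p²) + p) = 2 + (2*p² + p) = 2 + (p + 2*p²) = 2 + p + 2*p²)
W(J) = J²
I(o, l) = -2
(b(11) + I(W(3), -3))*(-100) = ((2 + 11 + 2*11²) - 2)*(-100) = ((2 + 11 + 2*121) - 2)*(-100) = ((2 + 11 + 242) - 2)*(-100) = (255 - 2)*(-100) = 253*(-100) = -25300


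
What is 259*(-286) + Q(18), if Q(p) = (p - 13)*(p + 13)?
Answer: -73919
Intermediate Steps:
Q(p) = (-13 + p)*(13 + p)
259*(-286) + Q(18) = 259*(-286) + (-169 + 18**2) = -74074 + (-169 + 324) = -74074 + 155 = -73919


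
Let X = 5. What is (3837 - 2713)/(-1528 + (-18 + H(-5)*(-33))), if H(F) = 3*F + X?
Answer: -281/304 ≈ -0.92434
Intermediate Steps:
H(F) = 5 + 3*F (H(F) = 3*F + 5 = 5 + 3*F)
(3837 - 2713)/(-1528 + (-18 + H(-5)*(-33))) = (3837 - 2713)/(-1528 + (-18 + (5 + 3*(-5))*(-33))) = 1124/(-1528 + (-18 + (5 - 15)*(-33))) = 1124/(-1528 + (-18 - 10*(-33))) = 1124/(-1528 + (-18 + 330)) = 1124/(-1528 + 312) = 1124/(-1216) = 1124*(-1/1216) = -281/304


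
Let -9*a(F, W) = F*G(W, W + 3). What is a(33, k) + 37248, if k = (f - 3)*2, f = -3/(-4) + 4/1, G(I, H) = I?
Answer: 223411/6 ≈ 37235.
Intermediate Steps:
f = 19/4 (f = -3*(-¼) + 4*1 = ¾ + 4 = 19/4 ≈ 4.7500)
k = 7/2 (k = (19/4 - 3)*2 = (7/4)*2 = 7/2 ≈ 3.5000)
a(F, W) = -F*W/9
a(33, k) + 37248 = -⅑*33*7/2 + 37248 = -77/6 + 37248 = 223411/6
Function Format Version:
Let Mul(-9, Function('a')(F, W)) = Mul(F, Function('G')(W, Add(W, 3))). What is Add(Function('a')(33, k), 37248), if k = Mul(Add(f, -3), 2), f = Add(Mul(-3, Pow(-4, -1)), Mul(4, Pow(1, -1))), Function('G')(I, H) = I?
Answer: Rational(223411, 6) ≈ 37235.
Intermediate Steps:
f = Rational(19, 4) (f = Add(Mul(-3, Rational(-1, 4)), Mul(4, 1)) = Add(Rational(3, 4), 4) = Rational(19, 4) ≈ 4.7500)
k = Rational(7, 2) (k = Mul(Add(Rational(19, 4), -3), 2) = Mul(Rational(7, 4), 2) = Rational(7, 2) ≈ 3.5000)
Function('a')(F, W) = Mul(Rational(-1, 9), F, W) (Function('a')(F, W) = Mul(Rational(-1, 9), Mul(F, W)) = Mul(Rational(-1, 9), F, W))
Add(Function('a')(33, k), 37248) = Add(Mul(Rational(-1, 9), 33, Rational(7, 2)), 37248) = Add(Rational(-77, 6), 37248) = Rational(223411, 6)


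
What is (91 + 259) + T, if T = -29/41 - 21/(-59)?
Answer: 845800/2419 ≈ 349.65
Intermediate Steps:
T = -850/2419 (T = -29*1/41 - 21*(-1/59) = -29/41 + 21/59 = -850/2419 ≈ -0.35138)
(91 + 259) + T = (91 + 259) - 850/2419 = 350 - 850/2419 = 845800/2419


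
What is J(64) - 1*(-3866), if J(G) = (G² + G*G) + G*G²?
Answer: 274202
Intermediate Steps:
J(G) = G³ + 2*G² (J(G) = (G² + G²) + G³ = 2*G² + G³ = G³ + 2*G²)
J(64) - 1*(-3866) = 64²*(2 + 64) - 1*(-3866) = 4096*66 + 3866 = 270336 + 3866 = 274202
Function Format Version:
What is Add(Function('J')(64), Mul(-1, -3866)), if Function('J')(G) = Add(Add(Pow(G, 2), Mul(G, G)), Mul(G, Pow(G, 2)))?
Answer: 274202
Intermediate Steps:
Function('J')(G) = Add(Pow(G, 3), Mul(2, Pow(G, 2))) (Function('J')(G) = Add(Add(Pow(G, 2), Pow(G, 2)), Pow(G, 3)) = Add(Mul(2, Pow(G, 2)), Pow(G, 3)) = Add(Pow(G, 3), Mul(2, Pow(G, 2))))
Add(Function('J')(64), Mul(-1, -3866)) = Add(Mul(Pow(64, 2), Add(2, 64)), Mul(-1, -3866)) = Add(Mul(4096, 66), 3866) = Add(270336, 3866) = 274202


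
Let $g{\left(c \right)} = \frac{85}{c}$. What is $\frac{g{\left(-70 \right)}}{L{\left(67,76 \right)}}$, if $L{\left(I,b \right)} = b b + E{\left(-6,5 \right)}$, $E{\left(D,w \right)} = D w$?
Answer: $- \frac{1}{4732} \approx -0.00021133$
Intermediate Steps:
$L{\left(I,b \right)} = -30 + b^{2}$ ($L{\left(I,b \right)} = b b - 30 = b^{2} - 30 = -30 + b^{2}$)
$\frac{g{\left(-70 \right)}}{L{\left(67,76 \right)}} = \frac{85 \frac{1}{-70}}{-30 + 76^{2}} = \frac{85 \left(- \frac{1}{70}\right)}{-30 + 5776} = - \frac{17}{14 \cdot 5746} = \left(- \frac{17}{14}\right) \frac{1}{5746} = - \frac{1}{4732}$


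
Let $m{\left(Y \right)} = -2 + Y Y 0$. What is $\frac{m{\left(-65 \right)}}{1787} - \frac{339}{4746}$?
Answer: $- \frac{1815}{25018} \approx -0.072548$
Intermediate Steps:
$m{\left(Y \right)} = -2$ ($m{\left(Y \right)} = -2 + Y^{2} \cdot 0 = -2 + 0 = -2$)
$\frac{m{\left(-65 \right)}}{1787} - \frac{339}{4746} = - \frac{2}{1787} - \frac{339}{4746} = \left(-2\right) \frac{1}{1787} - \frac{1}{14} = - \frac{2}{1787} - \frac{1}{14} = - \frac{1815}{25018}$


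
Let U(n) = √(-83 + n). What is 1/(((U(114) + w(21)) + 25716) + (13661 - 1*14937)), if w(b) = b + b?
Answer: 24482/599368293 - √31/599368293 ≈ 4.0837e-5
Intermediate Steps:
w(b) = 2*b
1/(((U(114) + w(21)) + 25716) + (13661 - 1*14937)) = 1/(((√(-83 + 114) + 2*21) + 25716) + (13661 - 1*14937)) = 1/(((√31 + 42) + 25716) + (13661 - 14937)) = 1/(((42 + √31) + 25716) - 1276) = 1/((25758 + √31) - 1276) = 1/(24482 + √31)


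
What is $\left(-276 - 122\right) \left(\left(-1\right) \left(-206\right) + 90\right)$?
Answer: $-117808$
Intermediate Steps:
$\left(-276 - 122\right) \left(\left(-1\right) \left(-206\right) + 90\right) = - 398 \left(206 + 90\right) = \left(-398\right) 296 = -117808$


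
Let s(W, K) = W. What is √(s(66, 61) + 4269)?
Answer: 17*√15 ≈ 65.841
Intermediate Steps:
√(s(66, 61) + 4269) = √(66 + 4269) = √4335 = 17*√15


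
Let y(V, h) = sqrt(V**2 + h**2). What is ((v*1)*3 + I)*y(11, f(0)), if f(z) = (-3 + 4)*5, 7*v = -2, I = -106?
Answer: -748*sqrt(146)/7 ≈ -1291.2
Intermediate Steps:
v = -2/7 (v = (1/7)*(-2) = -2/7 ≈ -0.28571)
f(z) = 5 (f(z) = 1*5 = 5)
((v*1)*3 + I)*y(11, f(0)) = (-2/7*1*3 - 106)*sqrt(11**2 + 5**2) = (-2/7*3 - 106)*sqrt(121 + 25) = (-6/7 - 106)*sqrt(146) = -748*sqrt(146)/7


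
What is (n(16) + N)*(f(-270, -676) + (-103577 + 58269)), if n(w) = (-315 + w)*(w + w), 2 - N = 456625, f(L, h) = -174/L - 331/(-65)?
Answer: 1372767981376/65 ≈ 2.1120e+10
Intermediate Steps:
f(L, h) = 331/65 - 174/L (f(L, h) = -174/L - 331*(-1/65) = -174/L + 331/65 = 331/65 - 174/L)
N = -456623 (N = 2 - 1*456625 = 2 - 456625 = -456623)
n(w) = 2*w*(-315 + w) (n(w) = (-315 + w)*(2*w) = 2*w*(-315 + w))
(n(16) + N)*(f(-270, -676) + (-103577 + 58269)) = (2*16*(-315 + 16) - 456623)*((331/65 - 174/(-270)) + (-103577 + 58269)) = (2*16*(-299) - 456623)*((331/65 - 174*(-1/270)) - 45308) = (-9568 - 456623)*((331/65 + 29/45) - 45308) = -466191*(3356/585 - 45308) = -466191*(-26501824/585) = 1372767981376/65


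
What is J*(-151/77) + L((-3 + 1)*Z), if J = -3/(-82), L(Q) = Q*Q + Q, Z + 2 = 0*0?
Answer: 125827/6314 ≈ 19.928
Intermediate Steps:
Z = -2 (Z = -2 + 0*0 = -2 + 0 = -2)
L(Q) = Q + Q**2 (L(Q) = Q**2 + Q = Q + Q**2)
J = 3/82 (J = -3*(-1/82) = 3/82 ≈ 0.036585)
J*(-151/77) + L((-3 + 1)*Z) = 3*(-151/77)/82 + ((-3 + 1)*(-2))*(1 + (-3 + 1)*(-2)) = 3*(-151*1/77)/82 + (-2*(-2))*(1 - 2*(-2)) = (3/82)*(-151/77) + 4*(1 + 4) = -453/6314 + 4*5 = -453/6314 + 20 = 125827/6314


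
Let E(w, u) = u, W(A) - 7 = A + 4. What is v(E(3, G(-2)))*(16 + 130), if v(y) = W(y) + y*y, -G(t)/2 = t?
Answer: 4526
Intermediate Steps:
G(t) = -2*t
W(A) = 11 + A (W(A) = 7 + (A + 4) = 7 + (4 + A) = 11 + A)
v(y) = 11 + y + y² (v(y) = (11 + y) + y*y = (11 + y) + y² = 11 + y + y²)
v(E(3, G(-2)))*(16 + 130) = (11 - 2*(-2) + (-2*(-2))²)*(16 + 130) = (11 + 4 + 4²)*146 = (11 + 4 + 16)*146 = 31*146 = 4526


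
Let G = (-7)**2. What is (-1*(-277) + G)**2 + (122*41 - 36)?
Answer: 111242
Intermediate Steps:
G = 49
(-1*(-277) + G)**2 + (122*41 - 36) = (-1*(-277) + 49)**2 + (122*41 - 36) = (277 + 49)**2 + (5002 - 36) = 326**2 + 4966 = 106276 + 4966 = 111242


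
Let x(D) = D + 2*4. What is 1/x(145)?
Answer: 1/153 ≈ 0.0065359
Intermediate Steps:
x(D) = 8 + D (x(D) = D + 8 = 8 + D)
1/x(145) = 1/(8 + 145) = 1/153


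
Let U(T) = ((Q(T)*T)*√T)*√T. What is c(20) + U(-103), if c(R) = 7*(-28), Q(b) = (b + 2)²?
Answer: 108222213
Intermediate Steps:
Q(b) = (2 + b)²
c(R) = -196
U(T) = T²*(2 + T)² (U(T) = (((2 + T)²*T)*√T)*√T = ((T*(2 + T)²)*√T)*√T = (T^(3/2)*(2 + T)²)*√T = T²*(2 + T)²)
c(20) + U(-103) = -196 + (-103)²*(2 - 103)² = -196 + 10609*(-101)² = -196 + 10609*10201 = -196 + 108222409 = 108222213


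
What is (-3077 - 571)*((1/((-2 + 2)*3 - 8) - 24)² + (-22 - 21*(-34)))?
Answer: -4647609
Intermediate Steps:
(-3077 - 571)*((1/((-2 + 2)*3 - 8) - 24)² + (-22 - 21*(-34))) = -3648*((1/(0*3 - 8) - 24)² + (-22 + 714)) = -3648*((1/(0 - 8) - 24)² + 692) = -3648*((1/(-8) - 24)² + 692) = -3648*((-⅛ - 24)² + 692) = -3648*((-193/8)² + 692) = -3648*(37249/64 + 692) = -3648*81537/64 = -4647609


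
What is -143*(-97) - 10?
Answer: 13861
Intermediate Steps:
-143*(-97) - 10 = 13871 - 10 = 13861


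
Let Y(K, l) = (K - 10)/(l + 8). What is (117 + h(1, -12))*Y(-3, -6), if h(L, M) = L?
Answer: -767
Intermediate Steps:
Y(K, l) = (-10 + K)/(8 + l)
(117 + h(1, -12))*Y(-3, -6) = (117 + 1)*((-10 - 3)/(8 - 6)) = 118*(-13/2) = -767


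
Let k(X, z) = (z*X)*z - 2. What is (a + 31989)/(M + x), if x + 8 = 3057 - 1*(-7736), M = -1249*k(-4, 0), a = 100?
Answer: 32089/13283 ≈ 2.4158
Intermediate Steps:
k(X, z) = -2 + X*z² (k(X, z) = (X*z)*z - 2 = X*z² - 2 = -2 + X*z²)
M = 2498 (M = -1249*(-2 - 4*0²) = -1249*(-2 - 4*0) = -1249*(-2 + 0) = -1249*(-2) = 2498)
x = 10785 (x = -8 + (3057 - 1*(-7736)) = -8 + (3057 + 7736) = -8 + 10793 = 10785)
(a + 31989)/(M + x) = (100 + 31989)/(2498 + 10785) = 32089/13283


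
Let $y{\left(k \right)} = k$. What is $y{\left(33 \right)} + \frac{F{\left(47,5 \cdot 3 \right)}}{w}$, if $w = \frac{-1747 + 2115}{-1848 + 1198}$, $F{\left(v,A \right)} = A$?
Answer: $\frac{1197}{184} \approx 6.5054$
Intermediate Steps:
$w = - \frac{184}{325}$ ($w = \frac{368}{-650} = 368 \left(- \frac{1}{650}\right) = - \frac{184}{325} \approx -0.56615$)
$y{\left(33 \right)} + \frac{F{\left(47,5 \cdot 3 \right)}}{w} = 33 + \frac{5 \cdot 3}{- \frac{184}{325}} = 33 + 15 \left(- \frac{325}{184}\right) = 33 - \frac{4875}{184} = \frac{1197}{184}$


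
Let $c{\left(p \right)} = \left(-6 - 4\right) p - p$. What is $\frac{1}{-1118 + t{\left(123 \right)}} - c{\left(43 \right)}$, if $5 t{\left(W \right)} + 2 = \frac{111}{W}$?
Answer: $\frac{21685590}{45847} \approx 473.0$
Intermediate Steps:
$t{\left(W \right)} = - \frac{2}{5} + \frac{111}{5 W}$ ($t{\left(W \right)} = - \frac{2}{5} + \frac{111 \frac{1}{W}}{5} = - \frac{2}{5} + \frac{111}{5 W}$)
$c{\left(p \right)} = - 11 p$ ($c{\left(p \right)} = - 10 p - p = - 11 p$)
$\frac{1}{-1118 + t{\left(123 \right)}} - c{\left(43 \right)} = \frac{1}{-1118 + \frac{111 - 246}{5 \cdot 123}} - \left(-11\right) 43 = \frac{1}{-1118 + \frac{1}{5} \cdot \frac{1}{123} \left(111 - 246\right)} - -473 = \frac{1}{-1118 + \frac{1}{5} \cdot \frac{1}{123} \left(-135\right)} + 473 = \frac{1}{-1118 - \frac{9}{41}} + 473 = \frac{1}{- \frac{45847}{41}} + 473 = - \frac{41}{45847} + 473 = \frac{21685590}{45847}$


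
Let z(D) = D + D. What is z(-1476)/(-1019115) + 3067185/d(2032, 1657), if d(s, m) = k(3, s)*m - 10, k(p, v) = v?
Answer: 116139024689/127087943430 ≈ 0.91385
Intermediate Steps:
z(D) = 2*D
d(s, m) = -10 + m*s (d(s, m) = s*m - 10 = m*s - 10 = -10 + m*s)
z(-1476)/(-1019115) + 3067185/d(2032, 1657) = (2*(-1476))/(-1019115) + 3067185/(-10 + 1657*2032) = -2952*(-1/1019115) + 3067185/(-10 + 3367024) = 328/113235 + 3067185/3367014 = 328/113235 + 3067185*(1/3367014) = 328/113235 + 1022395/1122338 = 116139024689/127087943430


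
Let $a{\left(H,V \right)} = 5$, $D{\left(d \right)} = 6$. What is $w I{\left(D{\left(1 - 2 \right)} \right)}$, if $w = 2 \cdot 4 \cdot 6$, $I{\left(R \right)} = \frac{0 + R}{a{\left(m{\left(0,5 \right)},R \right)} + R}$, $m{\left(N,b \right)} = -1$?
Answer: $\frac{288}{11} \approx 26.182$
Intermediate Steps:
$I{\left(R \right)} = \frac{R}{5 + R}$ ($I{\left(R \right)} = \frac{0 + R}{5 + R} = \frac{R}{5 + R}$)
$w = 48$ ($w = 2 \cdot 24 = 48$)
$w I{\left(D{\left(1 - 2 \right)} \right)} = 48 \frac{6}{5 + 6} = 48 \cdot \frac{6}{11} = \frac{288}{11}$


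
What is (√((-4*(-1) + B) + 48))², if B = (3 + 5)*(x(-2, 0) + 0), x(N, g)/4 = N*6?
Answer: -332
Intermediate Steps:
x(N, g) = 24*N (x(N, g) = 4*(N*6) = 4*(6*N) = 24*N)
B = -384 (B = (3 + 5)*(24*(-2) + 0) = 8*(-48 + 0) = 8*(-48) = -384)
(√((-4*(-1) + B) + 48))² = (√((-4*(-1) - 384) + 48))² = (√((4 - 384) + 48))² = (√(-380 + 48))² = (√(-332))² = (2*I*√83)² = -332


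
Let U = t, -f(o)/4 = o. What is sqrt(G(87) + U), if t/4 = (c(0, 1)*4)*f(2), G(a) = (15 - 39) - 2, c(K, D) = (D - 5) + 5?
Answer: I*sqrt(154) ≈ 12.41*I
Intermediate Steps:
c(K, D) = D (c(K, D) = (-5 + D) + 5 = D)
f(o) = -4*o
G(a) = -26 (G(a) = -24 - 2 = -26)
t = -128 (t = 4*((1*4)*(-4*2)) = 4*(4*(-8)) = 4*(-32) = -128)
U = -128
sqrt(G(87) + U) = sqrt(-26 - 128) = sqrt(-154) = I*sqrt(154)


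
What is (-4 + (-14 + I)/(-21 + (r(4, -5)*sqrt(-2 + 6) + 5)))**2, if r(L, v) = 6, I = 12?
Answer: 49/4 ≈ 12.250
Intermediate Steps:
(-4 + (-14 + I)/(-21 + (r(4, -5)*sqrt(-2 + 6) + 5)))**2 = (-4 + (-14 + 12)/(-21 + (6*sqrt(-2 + 6) + 5)))**2 = (-4 - 2/(-21 + (6*sqrt(4) + 5)))**2 = (-4 - 2/(-21 + (6*2 + 5)))**2 = (-4 - 2/(-21 + (12 + 5)))**2 = (-4 - 2/(-21 + 17))**2 = (-4 - 2/(-4))**2 = (-4 - 2*(-1/4))**2 = (-4 + 1/2)**2 = (-7/2)**2 = 49/4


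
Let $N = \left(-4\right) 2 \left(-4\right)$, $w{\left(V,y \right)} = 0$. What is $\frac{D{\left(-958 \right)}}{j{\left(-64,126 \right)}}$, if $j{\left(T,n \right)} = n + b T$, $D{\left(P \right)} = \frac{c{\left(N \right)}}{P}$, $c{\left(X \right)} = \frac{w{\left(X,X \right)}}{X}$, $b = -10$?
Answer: $0$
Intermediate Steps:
$N = 32$ ($N = \left(-8\right) \left(-4\right) = 32$)
$c{\left(X \right)} = 0$ ($c{\left(X \right)} = \frac{0}{X} = 0$)
$D{\left(P \right)} = 0$ ($D{\left(P \right)} = \frac{0}{P} = 0$)
$j{\left(T,n \right)} = n - 10 T$
$\frac{D{\left(-958 \right)}}{j{\left(-64,126 \right)}} = \frac{0}{126 - -640} = \frac{0}{126 + 640} = \frac{0}{766} = 0 \cdot \frac{1}{766} = 0$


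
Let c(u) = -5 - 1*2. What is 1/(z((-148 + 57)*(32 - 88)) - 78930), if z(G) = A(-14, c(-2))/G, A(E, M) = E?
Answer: -364/28730521 ≈ -1.2669e-5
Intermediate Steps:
c(u) = -7 (c(u) = -5 - 2 = -7)
z(G) = -14/G
1/(z((-148 + 57)*(32 - 88)) - 78930) = 1/(-14*1/((-148 + 57)*(32 - 88)) - 78930) = 1/(-14/((-91*(-56))) - 78930) = 1/(-14/5096 - 78930) = 1/(-14*1/5096 - 78930) = 1/(-1/364 - 78930) = 1/(-28730521/364) = -364/28730521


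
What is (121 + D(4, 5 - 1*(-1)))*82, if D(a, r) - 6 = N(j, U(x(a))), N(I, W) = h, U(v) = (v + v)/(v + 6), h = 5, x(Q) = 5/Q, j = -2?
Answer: 10824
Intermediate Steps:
U(v) = 2*v/(6 + v) (U(v) = (2*v)/(6 + v) = 2*v/(6 + v))
N(I, W) = 5
D(a, r) = 11 (D(a, r) = 6 + 5 = 11)
(121 + D(4, 5 - 1*(-1)))*82 = (121 + 11)*82 = 132*82 = 10824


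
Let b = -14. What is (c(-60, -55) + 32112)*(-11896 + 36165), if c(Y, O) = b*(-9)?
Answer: 782384022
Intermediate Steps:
c(Y, O) = 126 (c(Y, O) = -14*(-9) = 126)
(c(-60, -55) + 32112)*(-11896 + 36165) = (126 + 32112)*(-11896 + 36165) = 32238*24269 = 782384022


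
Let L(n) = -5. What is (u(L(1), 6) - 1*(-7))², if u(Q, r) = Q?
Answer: 4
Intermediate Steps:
(u(L(1), 6) - 1*(-7))² = (-5 - 1*(-7))² = (-5 + 7)² = 2² = 4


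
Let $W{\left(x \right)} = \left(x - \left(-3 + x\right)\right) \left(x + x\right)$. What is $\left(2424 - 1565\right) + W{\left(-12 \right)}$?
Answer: $787$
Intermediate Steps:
$W{\left(x \right)} = 6 x$ ($W{\left(x \right)} = 3 \cdot 2 x = 6 x$)
$\left(2424 - 1565\right) + W{\left(-12 \right)} = \left(2424 - 1565\right) + 6 \left(-12\right) = 859 - 72 = 787$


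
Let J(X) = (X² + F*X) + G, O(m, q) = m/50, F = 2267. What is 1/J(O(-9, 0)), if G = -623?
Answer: -2500/2577569 ≈ -0.00096991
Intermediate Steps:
O(m, q) = m/50 (O(m, q) = m*(1/50) = m/50)
J(X) = -623 + X² + 2267*X (J(X) = (X² + 2267*X) - 623 = -623 + X² + 2267*X)
1/J(O(-9, 0)) = 1/(-623 + ((1/50)*(-9))² + 2267*((1/50)*(-9))) = 1/(-623 + (-9/50)² + 2267*(-9/50)) = 1/(-623 + 81/2500 - 20403/50) = 1/(-2577569/2500) = -2500/2577569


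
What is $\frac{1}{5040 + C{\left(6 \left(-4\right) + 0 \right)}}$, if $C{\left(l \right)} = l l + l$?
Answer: $\frac{1}{5592} \approx 0.00017883$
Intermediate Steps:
$C{\left(l \right)} = l + l^{2}$ ($C{\left(l \right)} = l^{2} + l = l + l^{2}$)
$\frac{1}{5040 + C{\left(6 \left(-4\right) + 0 \right)}} = \frac{1}{5040 + \left(6 \left(-4\right) + 0\right) \left(1 + \left(6 \left(-4\right) + 0\right)\right)} = \frac{1}{5040 + \left(-24 + 0\right) \left(1 + \left(-24 + 0\right)\right)} = \frac{1}{5040 - 24 \left(1 - 24\right)} = \frac{1}{5040 - -552} = \frac{1}{5040 + 552} = \frac{1}{5592}$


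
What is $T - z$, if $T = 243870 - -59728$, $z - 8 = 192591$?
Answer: $110999$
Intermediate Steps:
$z = 192599$ ($z = 8 + 192591 = 192599$)
$T = 303598$ ($T = 243870 + 59728 = 303598$)
$T - z = 303598 - 192599 = 110999$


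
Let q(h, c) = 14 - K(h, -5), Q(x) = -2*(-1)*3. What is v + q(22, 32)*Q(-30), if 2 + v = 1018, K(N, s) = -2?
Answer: 1112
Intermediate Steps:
v = 1016 (v = -2 + 1018 = 1016)
Q(x) = 6 (Q(x) = 2*3 = 6)
q(h, c) = 16 (q(h, c) = 14 - 1*(-2) = 14 + 2 = 16)
v + q(22, 32)*Q(-30) = 1016 + 16*6 = 1016 + 96 = 1112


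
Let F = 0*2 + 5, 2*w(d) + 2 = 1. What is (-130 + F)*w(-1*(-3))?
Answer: 125/2 ≈ 62.500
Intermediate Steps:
w(d) = -½ (w(d) = -1 + (½)*1 = -1 + ½ = -½)
F = 5 (F = 0 + 5 = 5)
(-130 + F)*w(-1*(-3)) = (-130 + 5)*(-½) = -125*(-½) = 125/2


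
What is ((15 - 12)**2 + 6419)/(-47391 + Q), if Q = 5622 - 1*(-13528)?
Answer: -6428/28241 ≈ -0.22761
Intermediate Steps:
Q = 19150 (Q = 5622 + 13528 = 19150)
((15 - 12)**2 + 6419)/(-47391 + Q) = ((15 - 12)**2 + 6419)/(-47391 + 19150) = (3**2 + 6419)/(-28241) = (9 + 6419)*(-1/28241) = 6428*(-1/28241) = -6428/28241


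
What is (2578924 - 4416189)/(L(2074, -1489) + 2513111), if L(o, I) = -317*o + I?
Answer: -1837265/1854164 ≈ -0.99089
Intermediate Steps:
L(o, I) = I - 317*o
(2578924 - 4416189)/(L(2074, -1489) + 2513111) = (2578924 - 4416189)/((-1489 - 317*2074) + 2513111) = -1837265/((-1489 - 657458) + 2513111) = -1837265/(-658947 + 2513111) = -1837265/1854164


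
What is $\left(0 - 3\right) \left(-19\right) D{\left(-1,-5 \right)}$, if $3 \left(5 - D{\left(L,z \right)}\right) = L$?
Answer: $304$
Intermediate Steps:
$D{\left(L,z \right)} = 5 - \frac{L}{3}$
$\left(0 - 3\right) \left(-19\right) D{\left(-1,-5 \right)} = \left(0 - 3\right) \left(-19\right) \left(5 - - \frac{1}{3}\right) = \left(-3\right) \left(-19\right) \left(5 + \frac{1}{3}\right) = 57 \cdot \frac{16}{3} = 304$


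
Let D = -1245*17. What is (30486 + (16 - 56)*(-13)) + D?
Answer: 9841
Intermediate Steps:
D = -21165
(30486 + (16 - 56)*(-13)) + D = (30486 + (16 - 56)*(-13)) - 21165 = (30486 - 40*(-13)) - 21165 = (30486 + 520) - 21165 = 31006 - 21165 = 9841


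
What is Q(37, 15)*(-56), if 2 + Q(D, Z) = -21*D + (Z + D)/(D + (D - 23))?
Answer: 2221912/51 ≈ 43567.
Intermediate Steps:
Q(D, Z) = -2 - 21*D + (D + Z)/(-23 + 2*D) (Q(D, Z) = -2 + (-21*D + (Z + D)/(D + (D - 23))) = -2 + (-21*D + (D + Z)/(D + (-23 + D))) = -2 + (-21*D + (D + Z)/(-23 + 2*D)) = -2 - 21*D + (D + Z)/(-23 + 2*D))
Q(37, 15)*(-56) = ((46 + 15 - 42*37² + 480*37)/(-23 + 2*37))*(-56) = ((46 + 15 - 42*1369 + 17760)/(-23 + 74))*(-56) = ((46 + 15 - 57498 + 17760)/51)*(-56) = ((1/51)*(-39677))*(-56) = -39677/51*(-56) = 2221912/51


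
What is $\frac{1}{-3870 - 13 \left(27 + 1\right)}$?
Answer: $- \frac{1}{4234} \approx -0.00023618$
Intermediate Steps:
$\frac{1}{-3870 - 13 \left(27 + 1\right)} = \frac{1}{-3870 - 364} = \frac{1}{-4234} = - \frac{1}{4234}$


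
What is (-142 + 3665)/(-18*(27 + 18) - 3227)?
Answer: -3523/4037 ≈ -0.87268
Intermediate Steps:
(-142 + 3665)/(-18*(27 + 18) - 3227) = 3523/(-18*45 - 3227) = 3523/(-810 - 3227) = 3523/(-4037) = 3523*(-1/4037) = -3523/4037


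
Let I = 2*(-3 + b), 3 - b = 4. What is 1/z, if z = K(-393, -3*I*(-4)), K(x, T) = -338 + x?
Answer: -1/731 ≈ -0.0013680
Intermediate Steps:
b = -1 (b = 3 - 1*4 = 3 - 4 = -1)
I = -8 (I = 2*(-3 - 1) = 2*(-4) = -8)
z = -731 (z = -338 - 393 = -731)
1/z = 1/(-731) = -1/731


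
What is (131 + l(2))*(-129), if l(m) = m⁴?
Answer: -18963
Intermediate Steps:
(131 + l(2))*(-129) = (131 + 2⁴)*(-129) = (131 + 16)*(-129) = 147*(-129) = -18963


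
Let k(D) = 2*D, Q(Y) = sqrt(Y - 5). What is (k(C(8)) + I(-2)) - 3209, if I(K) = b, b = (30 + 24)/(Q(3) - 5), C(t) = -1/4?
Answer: -6439/2 - 2*I*sqrt(2) ≈ -3219.5 - 2.8284*I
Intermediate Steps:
C(t) = -1/4 (C(t) = -1*1/4 = -1/4)
Q(Y) = sqrt(-5 + Y)
b = 54/(-5 + I*sqrt(2)) (b = (30 + 24)/(sqrt(-5 + 3) - 5) = 54/(sqrt(-2) - 5) = 54/(I*sqrt(2) - 5) = 54/(-5 + I*sqrt(2)) ≈ -10.0 - 2.8284*I)
I(K) = -10 - 2*I*sqrt(2)
(k(C(8)) + I(-2)) - 3209 = (2*(-1/4) + (-10 - 2*I*sqrt(2))) - 3209 = (-1/2 + (-10 - 2*I*sqrt(2))) - 3209 = (-21/2 - 2*I*sqrt(2)) - 3209 = -6439/2 - 2*I*sqrt(2)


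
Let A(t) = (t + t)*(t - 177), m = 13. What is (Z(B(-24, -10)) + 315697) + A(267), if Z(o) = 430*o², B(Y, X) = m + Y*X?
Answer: 27887627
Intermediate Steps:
B(Y, X) = 13 + X*Y (B(Y, X) = 13 + Y*X = 13 + X*Y)
A(t) = 2*t*(-177 + t) (A(t) = (2*t)*(-177 + t) = 2*t*(-177 + t))
(Z(B(-24, -10)) + 315697) + A(267) = (430*(13 - 10*(-24))² + 315697) + 2*267*(-177 + 267) = (430*(13 + 240)² + 315697) + 2*267*90 = (430*253² + 315697) + 48060 = (430*64009 + 315697) + 48060 = (27523870 + 315697) + 48060 = 27839567 + 48060 = 27887627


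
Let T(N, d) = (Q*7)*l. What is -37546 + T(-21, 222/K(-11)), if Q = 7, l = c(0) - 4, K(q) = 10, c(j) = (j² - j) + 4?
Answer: -37546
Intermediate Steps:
c(j) = 4 + j² - j
l = 0 (l = (4 + 0² - 1*0) - 4 = (4 + 0 + 0) - 4 = 4 - 4 = 0)
T(N, d) = 0 (T(N, d) = (7*7)*0 = 49*0 = 0)
-37546 + T(-21, 222/K(-11)) = -37546 + 0 = -37546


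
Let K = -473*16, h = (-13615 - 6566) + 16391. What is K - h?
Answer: -3778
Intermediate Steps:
h = -3790 (h = -20181 + 16391 = -3790)
K = -7568
K - h = -7568 - 1*(-3790) = -7568 + 3790 = -3778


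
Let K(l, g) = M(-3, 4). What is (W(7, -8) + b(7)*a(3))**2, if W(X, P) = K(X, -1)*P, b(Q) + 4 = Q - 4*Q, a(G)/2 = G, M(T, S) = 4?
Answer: 33124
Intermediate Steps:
a(G) = 2*G
K(l, g) = 4
b(Q) = -4 - 3*Q (b(Q) = -4 + (Q - 4*Q) = -4 - 3*Q)
W(X, P) = 4*P
(W(7, -8) + b(7)*a(3))**2 = (4*(-8) + (-4 - 3*7)*(2*3))**2 = (-32 + (-4 - 21)*6)**2 = (-32 - 25*6)**2 = (-32 - 150)**2 = (-182)**2 = 33124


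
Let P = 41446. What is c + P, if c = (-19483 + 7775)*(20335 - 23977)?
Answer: 42681982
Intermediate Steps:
c = 42640536 (c = -11708*(-3642) = 42640536)
c + P = 42640536 + 41446 = 42681982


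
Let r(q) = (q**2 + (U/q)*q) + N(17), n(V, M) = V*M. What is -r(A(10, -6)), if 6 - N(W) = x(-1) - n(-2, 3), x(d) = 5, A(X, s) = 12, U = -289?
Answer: 150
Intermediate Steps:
n(V, M) = M*V
N(W) = -5 (N(W) = 6 - (5 - 3*(-2)) = 6 - (5 - 1*(-6)) = 6 - (5 + 6) = 6 - 1*11 = 6 - 11 = -5)
r(q) = -294 + q**2 (r(q) = (q**2 + (-289/q)*q) - 5 = (q**2 - 289) - 5 = (-289 + q**2) - 5 = -294 + q**2)
-r(A(10, -6)) = -(-294 + 12**2) = -(-294 + 144) = -1*(-150) = 150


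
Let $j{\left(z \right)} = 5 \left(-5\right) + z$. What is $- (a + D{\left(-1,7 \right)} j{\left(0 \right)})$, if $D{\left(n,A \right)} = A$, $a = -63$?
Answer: $238$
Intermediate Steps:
$j{\left(z \right)} = -25 + z$
$- (a + D{\left(-1,7 \right)} j{\left(0 \right)}) = - (-63 + 7 \left(-25 + 0\right)) = - (-63 + 7 \left(-25\right)) = - (-63 - 175) = \left(-1\right) \left(-238\right) = 238$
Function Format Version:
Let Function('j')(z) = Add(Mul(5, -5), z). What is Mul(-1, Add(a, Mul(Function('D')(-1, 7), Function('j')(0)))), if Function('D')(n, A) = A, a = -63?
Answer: 238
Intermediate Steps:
Function('j')(z) = Add(-25, z)
Mul(-1, Add(a, Mul(Function('D')(-1, 7), Function('j')(0)))) = Mul(-1, Add(-63, Mul(7, Add(-25, 0)))) = Mul(-1, Add(-63, Mul(7, -25))) = Mul(-1, Add(-63, -175)) = Mul(-1, -238) = 238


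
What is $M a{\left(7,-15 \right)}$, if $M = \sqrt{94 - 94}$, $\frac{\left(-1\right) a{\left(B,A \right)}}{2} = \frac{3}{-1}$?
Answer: $0$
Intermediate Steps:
$a{\left(B,A \right)} = 6$ ($a{\left(B,A \right)} = - 2 \frac{3}{-1} = - 2 \cdot 3 \left(-1\right) = \left(-2\right) \left(-3\right) = 6$)
$M = 0$ ($M = \sqrt{0} = 0$)
$M a{\left(7,-15 \right)} = 0 \cdot 6 = 0$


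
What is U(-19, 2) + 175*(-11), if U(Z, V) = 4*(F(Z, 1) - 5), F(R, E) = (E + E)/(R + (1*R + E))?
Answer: -71973/37 ≈ -1945.2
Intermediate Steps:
F(R, E) = 2*E/(E + 2*R) (F(R, E) = (2*E)/(R + (R + E)) = (2*E)/(R + (E + R)) = (2*E)/(E + 2*R) = 2*E/(E + 2*R))
U(Z, V) = -20 + 8/(1 + 2*Z) (U(Z, V) = 4*(2*1/(1 + 2*Z) - 5) = 4*(2/(1 + 2*Z) - 5) = 4*(-5 + 2/(1 + 2*Z)) = -20 + 8/(1 + 2*Z))
U(-19, 2) + 175*(-11) = 4*(-3 - 10*(-19))/(1 + 2*(-19)) + 175*(-11) = 4*(-3 + 190)/(1 - 38) - 1925 = 4*187/(-37) - 1925 = 4*(-1/37)*187 - 1925 = -748/37 - 1925 = -71973/37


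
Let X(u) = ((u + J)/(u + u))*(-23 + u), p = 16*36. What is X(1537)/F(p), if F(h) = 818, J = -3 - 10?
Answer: 576834/628633 ≈ 0.91760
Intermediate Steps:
p = 576
J = -13
X(u) = (-23 + u)*(-13 + u)/(2*u) (X(u) = ((u - 13)/(u + u))*(-23 + u) = ((-13 + u)/((2*u)))*(-23 + u) = ((-13 + u)*(1/(2*u)))*(-23 + u) = ((-13 + u)/(2*u))*(-23 + u) = (-23 + u)*(-13 + u)/(2*u))
X(1537)/F(p) = ((½)*(299 - 1*1537*(36 - 1*1537))/1537)/818 = ((½)*(1/1537)*(299 - 1*1537*(36 - 1537)))*(1/818) = ((½)*(1/1537)*(299 - 1*1537*(-1501)))*(1/818) = ((½)*(1/1537)*(299 + 2307037))*(1/818) = ((½)*(1/1537)*2307336)*(1/818) = (1153668/1537)*(1/818) = 576834/628633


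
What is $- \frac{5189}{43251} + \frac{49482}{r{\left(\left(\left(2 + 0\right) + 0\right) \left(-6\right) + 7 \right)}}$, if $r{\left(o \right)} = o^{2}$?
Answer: $\frac{2140016257}{1081275} \approx 1979.2$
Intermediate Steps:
$- \frac{5189}{43251} + \frac{49482}{r{\left(\left(\left(2 + 0\right) + 0\right) \left(-6\right) + 7 \right)}} = - \frac{5189}{43251} + \frac{49482}{\left(\left(\left(2 + 0\right) + 0\right) \left(-6\right) + 7\right)^{2}} = \left(-5189\right) \frac{1}{43251} + \frac{49482}{\left(\left(2 + 0\right) \left(-6\right) + 7\right)^{2}} = - \frac{5189}{43251} + \frac{49482}{\left(2 \left(-6\right) + 7\right)^{2}} = - \frac{5189}{43251} + \frac{49482}{\left(-12 + 7\right)^{2}} = - \frac{5189}{43251} + \frac{49482}{\left(-5\right)^{2}} = - \frac{5189}{43251} + \frac{49482}{25} = \frac{2140016257}{1081275}$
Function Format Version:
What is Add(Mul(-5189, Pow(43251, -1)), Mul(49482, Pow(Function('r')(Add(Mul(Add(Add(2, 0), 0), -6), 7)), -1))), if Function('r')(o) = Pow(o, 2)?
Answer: Rational(2140016257, 1081275) ≈ 1979.2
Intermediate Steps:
Add(Mul(-5189, Pow(43251, -1)), Mul(49482, Pow(Function('r')(Add(Mul(Add(Add(2, 0), 0), -6), 7)), -1))) = Add(Mul(-5189, Pow(43251, -1)), Mul(49482, Pow(Pow(Add(Mul(Add(Add(2, 0), 0), -6), 7), 2), -1))) = Add(Mul(-5189, Rational(1, 43251)), Mul(49482, Pow(Pow(Add(Mul(Add(2, 0), -6), 7), 2), -1))) = Add(Rational(-5189, 43251), Mul(49482, Pow(Pow(Add(Mul(2, -6), 7), 2), -1))) = Add(Rational(-5189, 43251), Mul(49482, Pow(Pow(Add(-12, 7), 2), -1))) = Add(Rational(-5189, 43251), Mul(49482, Pow(Pow(-5, 2), -1))) = Add(Rational(-5189, 43251), Mul(49482, Pow(25, -1))) = Add(Rational(-5189, 43251), Mul(49482, Rational(1, 25))) = Add(Rational(-5189, 43251), Rational(49482, 25)) = Rational(2140016257, 1081275)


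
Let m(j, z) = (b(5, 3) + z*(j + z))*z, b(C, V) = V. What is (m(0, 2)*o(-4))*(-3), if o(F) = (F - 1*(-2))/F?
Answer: -21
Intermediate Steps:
o(F) = (2 + F)/F (o(F) = (F + 2)/F = (2 + F)/F)
m(j, z) = z*(3 + z*(j + z)) (m(j, z) = (3 + z*(j + z))*z = z*(3 + z*(j + z)))
(m(0, 2)*o(-4))*(-3) = ((2*(3 + 2² + 0*2))*((2 - 4)/(-4)))*(-3) = ((2*(3 + 4 + 0))*(-¼*(-2)))*(-3) = ((2*7)*(½))*(-3) = (14*(½))*(-3) = 7*(-3) = -21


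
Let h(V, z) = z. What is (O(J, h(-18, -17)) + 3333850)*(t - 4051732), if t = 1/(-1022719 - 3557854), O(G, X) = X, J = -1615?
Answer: -61873454115473151021/4580573 ≈ -1.3508e+13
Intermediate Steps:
t = -1/4580573 (t = 1/(-4580573) = -1/4580573 ≈ -2.1831e-7)
(O(J, h(-18, -17)) + 3333850)*(t - 4051732) = (-17 + 3333850)*(-1/4580573 - 4051732) = 3333833*(-18559254202437/4580573) = -61873454115473151021/4580573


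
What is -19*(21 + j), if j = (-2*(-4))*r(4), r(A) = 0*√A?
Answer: -399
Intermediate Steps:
r(A) = 0
j = 0 (j = -2*(-4)*0 = 8*0 = 0)
-19*(21 + j) = -19*(21 + 0) = -19*21 = -399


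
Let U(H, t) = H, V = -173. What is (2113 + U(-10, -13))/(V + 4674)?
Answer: 2103/4501 ≈ 0.46723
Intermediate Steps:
(2113 + U(-10, -13))/(V + 4674) = (2113 - 10)/(-173 + 4674) = 2103/4501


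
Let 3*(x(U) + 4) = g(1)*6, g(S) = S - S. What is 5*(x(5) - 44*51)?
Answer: -11240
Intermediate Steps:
g(S) = 0
x(U) = -4 (x(U) = -4 + (0*6)/3 = -4 + (⅓)*0 = -4 + 0 = -4)
5*(x(5) - 44*51) = 5*(-4 - 44*51) = 5*(-4 - 2244) = 5*(-2248) = -11240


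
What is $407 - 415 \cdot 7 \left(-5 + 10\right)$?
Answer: $-14118$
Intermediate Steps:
$407 - 415 \cdot 7 \left(-5 + 10\right) = 407 - 415 \cdot 7 \cdot 5 = 407 - 14525 = -14118$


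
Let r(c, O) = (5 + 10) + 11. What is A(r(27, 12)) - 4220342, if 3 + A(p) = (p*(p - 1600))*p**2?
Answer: -31884969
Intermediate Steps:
r(c, O) = 26 (r(c, O) = 15 + 11 = 26)
A(p) = -3 + p**3*(-1600 + p) (A(p) = -3 + (p*(p - 1600))*p**2 = -3 + (p*(-1600 + p))*p**2 = -3 + p**3*(-1600 + p))
A(r(27, 12)) - 4220342 = (-3 + 26**4 - 1600*26**3) - 4220342 = (-3 + 456976 - 1600*17576) - 4220342 = (-3 + 456976 - 28121600) - 4220342 = -27664627 - 4220342 = -31884969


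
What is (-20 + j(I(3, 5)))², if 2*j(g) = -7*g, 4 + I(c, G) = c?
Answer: 1089/4 ≈ 272.25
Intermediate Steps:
I(c, G) = -4 + c
j(g) = -7*g/2 (j(g) = (-7*g)/2 = -7*g/2)
(-20 + j(I(3, 5)))² = (-20 - 7*(-4 + 3)/2)² = (-20 - 7/2*(-1))² = (-20 + 7/2)² = (-33/2)² = 1089/4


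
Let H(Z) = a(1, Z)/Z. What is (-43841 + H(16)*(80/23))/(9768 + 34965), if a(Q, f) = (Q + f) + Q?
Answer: -1008253/1028859 ≈ -0.97997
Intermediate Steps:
a(Q, f) = f + 2*Q
H(Z) = (2 + Z)/Z (H(Z) = (Z + 2*1)/Z = (Z + 2)/Z = (2 + Z)/Z)
(-43841 + H(16)*(80/23))/(9768 + 34965) = (-43841 + ((2 + 16)/16)*(80/23))/(9768 + 34965) = (-43841 + ((1/16)*18)*(80*(1/23)))/44733 = (-43841 + (9/8)*(80/23))*(1/44733) = (-43841 + 90/23)*(1/44733) = -1008253/23*1/44733 = -1008253/1028859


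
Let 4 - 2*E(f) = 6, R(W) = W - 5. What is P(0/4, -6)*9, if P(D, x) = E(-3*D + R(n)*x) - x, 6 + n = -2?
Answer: 45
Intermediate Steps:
n = -8 (n = -6 - 2 = -8)
R(W) = -5 + W
E(f) = -1 (E(f) = 2 - ½*6 = 2 - 3 = -1)
P(D, x) = -1 - x
P(0/4, -6)*9 = (-1 - 1*(-6))*9 = (-1 + 6)*9 = 5*9 = 45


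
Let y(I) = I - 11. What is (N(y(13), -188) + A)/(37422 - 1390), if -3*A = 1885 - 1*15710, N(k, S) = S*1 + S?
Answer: 12697/108096 ≈ 0.11746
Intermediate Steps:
y(I) = -11 + I
N(k, S) = 2*S (N(k, S) = S + S = 2*S)
A = 13825/3 (A = -(1885 - 1*15710)/3 = -(1885 - 15710)/3 = -⅓*(-13825) = 13825/3 ≈ 4608.3)
(N(y(13), -188) + A)/(37422 - 1390) = (2*(-188) + 13825/3)/(37422 - 1390) = (-376 + 13825/3)/36032 = (12697/3)*(1/36032) = 12697/108096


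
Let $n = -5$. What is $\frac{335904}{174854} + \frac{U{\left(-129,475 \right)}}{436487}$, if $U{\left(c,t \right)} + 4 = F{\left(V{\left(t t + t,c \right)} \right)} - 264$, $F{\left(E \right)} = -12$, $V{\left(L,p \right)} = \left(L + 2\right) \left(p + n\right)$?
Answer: $\frac{73284385064}{38160748949} \approx 1.9204$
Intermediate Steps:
$V{\left(L,p \right)} = \left(-5 + p\right) \left(2 + L\right)$ ($V{\left(L,p \right)} = \left(L + 2\right) \left(p - 5\right) = \left(2 + L\right) \left(-5 + p\right) = \left(-5 + p\right) \left(2 + L\right)$)
$U{\left(c,t \right)} = -280$ ($U{\left(c,t \right)} = -4 - 276 = -280$)
$\frac{335904}{174854} + \frac{U{\left(-129,475 \right)}}{436487} = \frac{335904}{174854} - \frac{280}{436487} = 335904 \cdot \frac{1}{174854} - \frac{280}{436487} = \frac{167952}{87427} - \frac{280}{436487} = \frac{73284385064}{38160748949}$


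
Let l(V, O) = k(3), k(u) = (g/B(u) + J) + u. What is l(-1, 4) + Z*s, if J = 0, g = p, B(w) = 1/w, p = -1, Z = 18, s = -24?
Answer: -432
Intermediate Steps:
g = -1
k(u) = 0 (k(u) = (-1/(1/u) + 0) + u = (-u + 0) + u = -u + u = 0)
l(V, O) = 0
l(-1, 4) + Z*s = 0 + 18*(-24) = 0 - 432 = -432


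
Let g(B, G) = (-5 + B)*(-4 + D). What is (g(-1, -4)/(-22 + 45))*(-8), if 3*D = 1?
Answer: -176/23 ≈ -7.6522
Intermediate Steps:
D = ⅓ (D = (⅓)*1 = ⅓ ≈ 0.33333)
g(B, G) = 55/3 - 11*B/3 (g(B, G) = (-5 + B)*(-4 + ⅓) = (-5 + B)*(-11/3) = 55/3 - 11*B/3)
(g(-1, -4)/(-22 + 45))*(-8) = ((55/3 - 11/3*(-1))/(-22 + 45))*(-8) = ((55/3 + 11/3)/23)*(-8) = ((1/23)*22)*(-8) = (22/23)*(-8) = -176/23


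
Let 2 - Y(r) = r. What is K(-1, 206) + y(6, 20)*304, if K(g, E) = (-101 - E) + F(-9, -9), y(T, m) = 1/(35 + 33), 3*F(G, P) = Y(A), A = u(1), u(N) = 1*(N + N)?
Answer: -5143/17 ≈ -302.53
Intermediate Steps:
u(N) = 2*N (u(N) = 1*(2*N) = 2*N)
A = 2 (A = 2*1 = 2)
Y(r) = 2 - r
F(G, P) = 0 (F(G, P) = (2 - 1*2)/3 = (2 - 2)/3 = (1/3)*0 = 0)
y(T, m) = 1/68
K(g, E) = -101 - E (K(g, E) = (-101 - E) + 0 = -101 - E)
K(-1, 206) + y(6, 20)*304 = (-101 - 1*206) + (1/68)*304 = (-101 - 206) + 76/17 = -307 + 76/17 = -5143/17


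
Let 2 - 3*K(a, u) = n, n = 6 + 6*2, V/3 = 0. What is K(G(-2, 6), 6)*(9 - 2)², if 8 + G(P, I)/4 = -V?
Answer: -784/3 ≈ -261.33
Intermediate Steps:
V = 0 (V = 3*0 = 0)
G(P, I) = -32 (G(P, I) = -32 + 4*(-1*0) = -32 + 4*0 = -32 + 0 = -32)
n = 18 (n = 6 + 12 = 18)
K(a, u) = -16/3 (K(a, u) = ⅔ - ⅓*18 = ⅔ - 6 = -16/3)
K(G(-2, 6), 6)*(9 - 2)² = -16*(9 - 2)²/3 = -16/3*7² = -16/3*49 = -784/3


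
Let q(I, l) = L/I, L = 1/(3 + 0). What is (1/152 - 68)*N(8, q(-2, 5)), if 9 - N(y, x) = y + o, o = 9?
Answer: 10335/19 ≈ 543.95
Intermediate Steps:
L = ⅓ (L = 1/3 = ⅓ ≈ 0.33333)
q(I, l) = 1/(3*I)
N(y, x) = -y (N(y, x) = 9 - (y + 9) = 9 - (9 + y) = 9 + (-9 - y) = -y)
(1/152 - 68)*N(8, q(-2, 5)) = (1/152 - 68)*(-1*8) = (1/152 - 68)*(-8) = -10335/152*(-8) = 10335/19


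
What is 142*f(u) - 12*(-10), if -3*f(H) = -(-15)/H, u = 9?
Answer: 370/9 ≈ 41.111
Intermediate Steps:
f(H) = -5/H (f(H) = -(-5)*(-3/H)/3 = -5/H)
142*f(u) - 12*(-10) = 142*(-5/9) - 12*(-10) = 142*(-5*⅑) + 120 = 142*(-5/9) + 120 = -710/9 + 120 = 370/9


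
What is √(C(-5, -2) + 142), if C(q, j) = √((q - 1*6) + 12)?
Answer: √143 ≈ 11.958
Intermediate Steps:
C(q, j) = √(6 + q) (C(q, j) = √((q - 6) + 12) = √((-6 + q) + 12) = √(6 + q))
√(C(-5, -2) + 142) = √(√(6 - 5) + 142) = √(√1 + 142) = √(1 + 142) = √143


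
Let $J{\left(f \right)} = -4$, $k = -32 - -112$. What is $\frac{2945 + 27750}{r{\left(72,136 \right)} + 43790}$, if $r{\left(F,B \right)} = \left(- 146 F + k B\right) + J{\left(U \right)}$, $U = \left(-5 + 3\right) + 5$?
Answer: $\frac{30695}{44154} \approx 0.69518$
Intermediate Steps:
$U = 3$ ($U = -2 + 5 = 3$)
$k = 80$ ($k = -32 + 112 = 80$)
$r{\left(F,B \right)} = -4 - 146 F + 80 B$ ($r{\left(F,B \right)} = \left(- 146 F + 80 B\right) - 4 = -4 - 146 F + 80 B$)
$\frac{2945 + 27750}{r{\left(72,136 \right)} + 43790} = \frac{2945 + 27750}{\left(-4 - 10512 + 80 \cdot 136\right) + 43790} = \frac{30695}{\left(-4 - 10512 + 10880\right) + 43790} = \frac{30695}{364 + 43790} = \frac{30695}{44154}$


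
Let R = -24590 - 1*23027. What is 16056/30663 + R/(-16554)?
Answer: 191763455/56399478 ≈ 3.4001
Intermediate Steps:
R = -47617 (R = -24590 - 23027 = -47617)
16056/30663 + R/(-16554) = 16056/30663 - 47617/(-16554) = 16056*(1/30663) - 47617*(-1/16554) = 1784/3407 + 47617/16554 = 191763455/56399478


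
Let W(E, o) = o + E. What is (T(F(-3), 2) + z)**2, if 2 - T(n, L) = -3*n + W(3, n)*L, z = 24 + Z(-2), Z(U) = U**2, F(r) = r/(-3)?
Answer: 625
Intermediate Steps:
F(r) = -r/3 (F(r) = r*(-1/3) = -r/3)
z = 28 (z = 24 + (-2)**2 = 24 + 4 = 28)
W(E, o) = E + o
T(n, L) = 2 + 3*n - L*(3 + n) (T(n, L) = 2 - (-3*n + (3 + n)*L) = 2 - (-3*n + L*(3 + n)) = 2 + (3*n - L*(3 + n)) = 2 + 3*n - L*(3 + n))
(T(F(-3), 2) + z)**2 = ((2 + 3*(-1/3*(-3)) - 1*2*(3 - 1/3*(-3))) + 28)**2 = ((2 + 3*1 - 1*2*(3 + 1)) + 28)**2 = ((2 + 3 - 1*2*4) + 28)**2 = ((2 + 3 - 8) + 28)**2 = (-3 + 28)**2 = 25**2 = 625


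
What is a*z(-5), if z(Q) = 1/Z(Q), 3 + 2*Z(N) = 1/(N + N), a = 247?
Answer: -4940/31 ≈ -159.35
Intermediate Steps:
Z(N) = -3/2 + 1/(4*N) (Z(N) = -3/2 + 1/(2*(N + N)) = -3/2 + 1/(2*((2*N))) = -3/2 + (1/(2*N))/2 = -3/2 + 1/(4*N))
z(Q) = 4*Q/(1 - 6*Q) (z(Q) = 1/((1 - 6*Q)/(4*Q)) = 4*Q/(1 - 6*Q))
a*z(-5) = 247*(-4*(-5)/(-1 + 6*(-5))) = 247*(-4*(-5)/(-1 - 30)) = 247*(-4*(-5)/(-31)) = 247*(-4*(-5)*(-1/31)) = 247*(-20/31) = -4940/31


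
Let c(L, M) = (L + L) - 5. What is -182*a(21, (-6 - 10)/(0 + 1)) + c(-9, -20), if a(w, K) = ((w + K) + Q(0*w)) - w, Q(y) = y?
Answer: 2889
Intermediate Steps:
a(w, K) = K (a(w, K) = ((w + K) + 0*w) - w = ((K + w) + 0) - w = (K + w) - w = K)
c(L, M) = -5 + 2*L (c(L, M) = 2*L - 5 = -5 + 2*L)
-182*a(21, (-6 - 10)/(0 + 1)) + c(-9, -20) = -182*(-6 - 10)/(0 + 1) + (-5 + 2*(-9)) = -(-2912)/1 + (-5 - 18) = -(-2912) - 23 = -182*(-16) - 23 = 2912 - 23 = 2889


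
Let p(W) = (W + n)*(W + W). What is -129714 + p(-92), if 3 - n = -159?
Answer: -142594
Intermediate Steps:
n = 162 (n = 3 - 1*(-159) = 3 + 159 = 162)
p(W) = 2*W*(162 + W) (p(W) = (W + 162)*(W + W) = (162 + W)*(2*W) = 2*W*(162 + W))
-129714 + p(-92) = -129714 + 2*(-92)*(162 - 92) = -129714 + 2*(-92)*70 = -129714 - 12880 = -142594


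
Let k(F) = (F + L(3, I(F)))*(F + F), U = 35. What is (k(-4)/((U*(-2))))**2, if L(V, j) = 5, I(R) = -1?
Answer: 16/1225 ≈ 0.013061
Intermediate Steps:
k(F) = 2*F*(5 + F) (k(F) = (F + 5)*(F + F) = (5 + F)*(2*F) = 2*F*(5 + F))
(k(-4)/((U*(-2))))**2 = ((2*(-4)*(5 - 4))/((35*(-2))))**2 = ((2*(-4)*1)/(-70))**2 = (-8*(-1/70))**2 = (4/35)**2 = 16/1225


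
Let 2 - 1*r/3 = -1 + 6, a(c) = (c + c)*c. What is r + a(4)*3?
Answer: 87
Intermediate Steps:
a(c) = 2*c**2 (a(c) = (2*c)*c = 2*c**2)
r = -9 (r = 6 - 3*(-1 + 6) = 6 - 3*5 = 6 - 15 = -9)
r + a(4)*3 = -9 + (2*4**2)*3 = -9 + (2*16)*3 = -9 + 32*3 = -9 + 96 = 87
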